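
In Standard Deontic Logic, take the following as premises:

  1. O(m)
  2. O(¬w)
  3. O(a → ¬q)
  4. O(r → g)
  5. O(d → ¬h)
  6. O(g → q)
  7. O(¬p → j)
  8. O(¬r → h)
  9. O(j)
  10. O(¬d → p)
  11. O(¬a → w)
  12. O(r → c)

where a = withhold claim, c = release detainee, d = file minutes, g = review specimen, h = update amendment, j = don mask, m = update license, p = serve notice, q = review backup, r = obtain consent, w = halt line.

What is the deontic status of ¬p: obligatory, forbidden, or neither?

Forbidden

Premise 2 gives O(¬w).
Premise 11, O(¬a → w), contraposes to O(¬w → a); with O(¬w) we get O(a).
Applying K to premise 3 (O(a → ¬q)) and O(a) yields O(¬q).
The contrapositive of premise 6 (O(g → q)) is O(¬q → ¬g), and O(¬q) is already established, so O(¬g).
Premise 4, O(r → g), contraposes to O(¬g → ¬r); with O(¬g) we get O(¬r).
From O(¬r) and premise 8, O(¬r → h), we obtain O(h).
Premise 5 is O(d → ¬h); contrapositively O(h → ¬d). Since O(h) holds, K gives O(¬d).
Applying K to premise 10 (O(¬d → p)) and O(¬d) yields O(p).
Premises 1, 7, 9, 12 do not contribute to this derivation.
Thus O(p), which is F(¬p): ¬p is forbidden.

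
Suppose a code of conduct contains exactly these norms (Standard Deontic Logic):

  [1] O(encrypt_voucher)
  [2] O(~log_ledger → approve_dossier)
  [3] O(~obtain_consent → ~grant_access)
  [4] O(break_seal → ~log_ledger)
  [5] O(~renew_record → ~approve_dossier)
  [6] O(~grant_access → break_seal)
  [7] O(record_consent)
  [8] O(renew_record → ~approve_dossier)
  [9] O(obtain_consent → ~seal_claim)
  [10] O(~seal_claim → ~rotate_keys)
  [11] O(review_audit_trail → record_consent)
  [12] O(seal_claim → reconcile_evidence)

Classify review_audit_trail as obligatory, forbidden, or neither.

Premise 11 is O(review_audit_trail → record_consent); even if O(record_consent) held, inferring O(review_audit_trail) would be affirming the consequent — invalid.
No premise or chain of K-axiom applications forces O(review_audit_trail), and none forces O(~review_audit_trail). So review_audit_trail is neither obligatory nor forbidden under these norms.

Neither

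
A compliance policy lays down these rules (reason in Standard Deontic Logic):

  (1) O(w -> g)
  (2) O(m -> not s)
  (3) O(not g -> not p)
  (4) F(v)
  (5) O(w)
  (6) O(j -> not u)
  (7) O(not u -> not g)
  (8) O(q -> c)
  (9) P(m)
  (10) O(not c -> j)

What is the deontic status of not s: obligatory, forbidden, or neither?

Premise 2 is O(m -> not s), but O(m) is not derivable from the premises (the permission P(m) asserts only not O(not m), not O(m)), so it does not yield O(not s).
No premise or chain of K-axiom applications forces O(not s), and none forces O(s). So not s is neither obligatory nor forbidden under these norms.

Neither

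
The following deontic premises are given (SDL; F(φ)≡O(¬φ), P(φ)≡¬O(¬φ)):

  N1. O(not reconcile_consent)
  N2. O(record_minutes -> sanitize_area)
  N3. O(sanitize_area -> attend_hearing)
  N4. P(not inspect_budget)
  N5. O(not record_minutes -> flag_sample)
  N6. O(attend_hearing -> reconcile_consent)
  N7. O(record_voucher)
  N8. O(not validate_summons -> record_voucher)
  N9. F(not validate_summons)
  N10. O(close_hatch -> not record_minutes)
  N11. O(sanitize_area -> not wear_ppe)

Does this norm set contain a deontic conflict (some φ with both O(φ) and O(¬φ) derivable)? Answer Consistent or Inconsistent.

Premise 8 is O(not validate_summons -> record_voucher); even if O(record_voucher) held, inferring O(not validate_summons) would be affirming the consequent — invalid.
So O(not validate_summons) is not derivable, and the apparent clash with O(validate_summons) does not arise.
A world satisfying every obligation exists (e.g. attend_hearing=false, close_hatch=false, flag_sample=true, inspect_budget=false, reconcile_consent=false, record_minutes=false, record_voucher=true, sanitize_area=false, validate_summons=true, wear_ppe=false); no atom is both obligatory and forbidden, so the set is consistent.

Consistent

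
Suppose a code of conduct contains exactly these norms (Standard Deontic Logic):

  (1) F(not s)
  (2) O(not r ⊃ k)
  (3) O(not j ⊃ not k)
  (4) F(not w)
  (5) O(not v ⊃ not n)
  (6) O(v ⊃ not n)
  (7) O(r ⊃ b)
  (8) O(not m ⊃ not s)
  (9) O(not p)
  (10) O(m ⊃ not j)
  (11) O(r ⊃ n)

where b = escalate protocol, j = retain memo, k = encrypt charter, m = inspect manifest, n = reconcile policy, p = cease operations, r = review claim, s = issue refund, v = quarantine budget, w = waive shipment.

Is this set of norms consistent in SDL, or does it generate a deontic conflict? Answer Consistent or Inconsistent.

Premises 6 and 5 cover both cases: O(v ⊃ not n) and O(not v ⊃ not n). Since v ∨ not v is a tautology, O(not n) follows.
Premise 11 is O(r ⊃ n); contrapositively O(not n ⊃ not r). Since O(not n) holds, K gives O(not r).
Applying K to premise 2 (O(not r ⊃ k)) and O(not r) yields O(k).
Premise 3 is O(not j ⊃ not k); contrapositively O(k ⊃ j). Since O(k) holds, K gives O(j).
Premise 10, O(m ⊃ not j), contraposes to O(j ⊃ not m); with O(j) we get O(not m).
Premise 8 is O(not m ⊃ not s); since O(not m), deontic closure gives O(not s).
However, F(not s) at premise 1 amounts to O(s).
We now have both O(not s) and O(s) — s is simultaneously obligatory and forbidden, violating the D-axiom.

Inconsistent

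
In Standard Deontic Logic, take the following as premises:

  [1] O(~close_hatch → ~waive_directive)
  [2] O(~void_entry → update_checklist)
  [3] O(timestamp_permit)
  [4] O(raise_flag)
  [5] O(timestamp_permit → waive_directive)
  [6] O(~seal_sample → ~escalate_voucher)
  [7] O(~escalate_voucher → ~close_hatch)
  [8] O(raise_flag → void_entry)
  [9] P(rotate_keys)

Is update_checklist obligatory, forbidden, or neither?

Premise 2 is O(~void_entry → update_checklist), but O(~void_entry) is not derivable from the premises, so it does not yield O(update_checklist).
No premise or chain of K-axiom applications forces O(update_checklist), and none forces O(~update_checklist). So update_checklist is neither obligatory nor forbidden under these norms.

Neither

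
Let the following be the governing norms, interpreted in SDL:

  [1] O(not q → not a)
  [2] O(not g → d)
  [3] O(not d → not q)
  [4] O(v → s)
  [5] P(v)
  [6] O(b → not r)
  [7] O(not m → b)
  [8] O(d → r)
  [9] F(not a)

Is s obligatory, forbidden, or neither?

Neither

Premise 4 is O(v → s), but O(v) is not derivable from the premises (the permission P(v) asserts only not O(not v), not O(v)), so it does not yield O(s).
No premise or chain of K-axiom applications forces O(s), and none forces O(not s). So s is neither obligatory nor forbidden under these norms.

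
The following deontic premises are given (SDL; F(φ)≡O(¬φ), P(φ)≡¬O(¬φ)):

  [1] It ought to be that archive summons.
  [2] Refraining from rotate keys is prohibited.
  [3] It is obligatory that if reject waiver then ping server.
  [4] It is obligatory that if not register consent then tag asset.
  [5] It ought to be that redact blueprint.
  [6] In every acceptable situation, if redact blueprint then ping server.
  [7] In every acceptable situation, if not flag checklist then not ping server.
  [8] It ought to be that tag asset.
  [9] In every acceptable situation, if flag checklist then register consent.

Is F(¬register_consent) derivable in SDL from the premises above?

From premise 5 we have O(redact_blueprint).
With premise 6, O(redact_blueprint → ping_server), the K-axiom yields O(ping_server).
Premise 7 is O(¬flag_checklist → ¬ping_server); contrapositively O(ping_server → flag_checklist). Since O(ping_server) holds, K gives O(flag_checklist).
With premise 9, O(flag_checklist → register_consent), the K-axiom yields O(register_consent).
Premises 1, 2, 3, 4, 8 do not contribute to this derivation.
So O(register_consent) holds, i.e. F(¬register_consent). The claim follows.

Yes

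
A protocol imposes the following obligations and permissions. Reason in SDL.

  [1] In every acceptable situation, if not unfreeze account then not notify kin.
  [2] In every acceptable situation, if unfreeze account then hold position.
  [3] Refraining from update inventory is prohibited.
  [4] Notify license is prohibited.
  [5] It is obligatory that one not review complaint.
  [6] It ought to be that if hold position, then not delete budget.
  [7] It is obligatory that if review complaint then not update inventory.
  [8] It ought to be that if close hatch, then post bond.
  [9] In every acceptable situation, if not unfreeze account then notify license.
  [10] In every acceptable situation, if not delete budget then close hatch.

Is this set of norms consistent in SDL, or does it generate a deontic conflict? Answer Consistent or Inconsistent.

Consistent

Premise 7 is O(review_complaint → ¬update_inventory), but O(review_complaint) is not derivable from the premises, so it does not yield O(¬update_inventory).
So O(¬update_inventory) is not derivable, and the apparent clash with O(update_inventory) does not arise.
A world satisfying every obligation exists (e.g. close_hatch=true, delete_budget=false, hold_position=true, notify_kin=false, notify_license=false, post_bond=true, review_complaint=false, unfreeze_account=true, update_inventory=true); no atom is both obligatory and forbidden, so the set is consistent.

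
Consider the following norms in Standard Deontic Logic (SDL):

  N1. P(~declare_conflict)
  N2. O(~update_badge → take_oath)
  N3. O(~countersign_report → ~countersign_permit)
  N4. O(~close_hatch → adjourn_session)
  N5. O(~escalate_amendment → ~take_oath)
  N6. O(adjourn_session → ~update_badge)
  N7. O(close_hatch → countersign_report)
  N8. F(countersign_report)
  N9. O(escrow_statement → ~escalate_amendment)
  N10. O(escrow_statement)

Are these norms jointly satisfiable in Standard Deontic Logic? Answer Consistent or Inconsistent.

Premise 10 states O(escrow_statement) outright.
From O(escrow_statement) and premise 9, O(escrow_statement → ~escalate_amendment), we obtain O(~escalate_amendment).
Applying K to premise 5 (O(~escalate_amendment → ~take_oath)) and O(~escalate_amendment) yields O(~take_oath).
The contrapositive of premise 2 (O(~update_badge → take_oath)) is O(~take_oath → update_badge), and O(~take_oath) is already established, so O(update_badge).
Premise 6, O(adjourn_session → ~update_badge), contraposes to O(update_badge → ~adjourn_session); with O(update_badge) we get O(~adjourn_session).
Premise 4, O(~close_hatch → adjourn_session), contraposes to O(~adjourn_session → close_hatch); with O(~adjourn_session) we get O(close_hatch).
From O(close_hatch) and premise 7, O(close_hatch → countersign_report), we obtain O(countersign_report).
But premise 8, F(countersign_report), means O(~countersign_report).
We now have both O(countersign_report) and O(~countersign_report) — countersign_report is simultaneously obligatory and forbidden, violating the D-axiom.

Inconsistent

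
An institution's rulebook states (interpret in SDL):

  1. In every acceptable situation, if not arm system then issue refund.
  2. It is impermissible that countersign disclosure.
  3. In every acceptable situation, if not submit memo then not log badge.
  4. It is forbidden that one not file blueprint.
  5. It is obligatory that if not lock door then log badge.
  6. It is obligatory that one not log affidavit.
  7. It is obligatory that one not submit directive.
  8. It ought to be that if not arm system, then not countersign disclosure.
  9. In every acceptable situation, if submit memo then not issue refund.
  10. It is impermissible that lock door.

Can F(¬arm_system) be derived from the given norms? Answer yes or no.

Yes

Premise 10, F(lock_door), is equivalent to O(¬lock_door).
With premise 5, O(¬lock_door → log_badge), the K-axiom yields O(log_badge).
The contrapositive of premise 3 (O(¬submit_memo → ¬log_badge)) is O(log_badge → submit_memo), and O(log_badge) is already established, so O(submit_memo).
With premise 9, O(submit_memo → ¬issue_refund), the K-axiom yields O(¬issue_refund).
Premise 1 is O(¬arm_system → issue_refund); contrapositively O(¬issue_refund → arm_system). Since O(¬issue_refund) holds, K gives O(arm_system).
Premises 2, 4, 6, 7, 8 do not contribute to this derivation.
So O(arm_system) holds, i.e. F(¬arm_system). The claim follows.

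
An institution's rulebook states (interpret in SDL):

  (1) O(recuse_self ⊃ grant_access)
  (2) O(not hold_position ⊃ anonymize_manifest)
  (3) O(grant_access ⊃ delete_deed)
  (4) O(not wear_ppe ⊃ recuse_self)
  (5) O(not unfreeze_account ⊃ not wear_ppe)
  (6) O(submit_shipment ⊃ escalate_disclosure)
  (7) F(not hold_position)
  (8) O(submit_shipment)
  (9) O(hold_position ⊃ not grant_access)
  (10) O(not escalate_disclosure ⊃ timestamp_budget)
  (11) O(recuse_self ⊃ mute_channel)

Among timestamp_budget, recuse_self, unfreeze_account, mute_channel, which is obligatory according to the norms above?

unfreeze_account

Premise 7 is F(not hold_position), i.e. O(hold_position).
From O(hold_position) and premise 9, O(hold_position ⊃ not grant_access), we obtain O(not grant_access).
Premise 1, O(recuse_self ⊃ grant_access), contraposes to O(not grant_access ⊃ not recuse_self); with O(not grant_access) we get O(not recuse_self).
The contrapositive of premise 4 (O(not wear_ppe ⊃ recuse_self)) is O(not recuse_self ⊃ wear_ppe), and O(not recuse_self) is already established, so O(wear_ppe).
The contrapositive of premise 5 (O(not unfreeze_account ⊃ not wear_ppe)) is O(wear_ppe ⊃ unfreeze_account), and O(wear_ppe) is already established, so O(unfreeze_account).
So O(unfreeze_account) holds — unfreeze_account is obligatory. None of the other listed options is made obligatory by any chain of premises.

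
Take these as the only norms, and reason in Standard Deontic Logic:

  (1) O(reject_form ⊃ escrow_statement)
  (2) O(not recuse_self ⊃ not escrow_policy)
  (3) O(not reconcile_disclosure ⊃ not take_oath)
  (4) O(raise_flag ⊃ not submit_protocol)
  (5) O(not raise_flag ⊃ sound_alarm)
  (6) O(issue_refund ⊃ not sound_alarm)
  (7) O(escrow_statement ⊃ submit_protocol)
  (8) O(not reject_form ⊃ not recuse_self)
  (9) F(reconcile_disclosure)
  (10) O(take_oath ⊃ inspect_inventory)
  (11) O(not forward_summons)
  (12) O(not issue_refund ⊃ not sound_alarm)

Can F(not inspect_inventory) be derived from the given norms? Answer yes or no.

No

Premise 10 is O(take_oath ⊃ inspect_inventory), but O(take_oath) is not derivable from the premises, so it does not yield O(inspect_inventory).
No other premise forces O(inspect_inventory). An ideal world satisfying every premise can still have not inspect_inventory true, so F(not inspect_inventory) is not derivable.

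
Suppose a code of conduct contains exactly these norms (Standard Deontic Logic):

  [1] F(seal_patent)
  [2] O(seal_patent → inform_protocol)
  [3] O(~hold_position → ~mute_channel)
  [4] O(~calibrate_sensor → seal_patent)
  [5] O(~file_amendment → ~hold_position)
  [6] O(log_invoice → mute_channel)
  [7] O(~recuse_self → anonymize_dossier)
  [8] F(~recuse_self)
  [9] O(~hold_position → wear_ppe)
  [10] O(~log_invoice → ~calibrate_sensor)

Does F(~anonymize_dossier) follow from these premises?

Premise 7 is O(~recuse_self → anonymize_dossier), but O(~recuse_self) is not derivable from the premises, so it does not yield O(anonymize_dossier).
No other premise forces O(anonymize_dossier). An ideal world satisfying every premise can still have ~anonymize_dossier true, so F(~anonymize_dossier) is not derivable.

No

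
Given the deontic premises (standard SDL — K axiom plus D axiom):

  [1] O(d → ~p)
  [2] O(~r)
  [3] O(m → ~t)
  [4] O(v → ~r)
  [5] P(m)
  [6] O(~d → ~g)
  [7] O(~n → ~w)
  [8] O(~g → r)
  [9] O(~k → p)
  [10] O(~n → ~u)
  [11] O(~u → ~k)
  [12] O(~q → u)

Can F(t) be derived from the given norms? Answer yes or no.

No

Premise 3 is O(m → ~t), but O(m) is not derivable from the premises (the permission P(m) asserts only ~O(~m), not O(m)), so it does not yield O(~t).
No other premise forces O(~t). An ideal world satisfying every premise can still have t true, so F(t) is not derivable.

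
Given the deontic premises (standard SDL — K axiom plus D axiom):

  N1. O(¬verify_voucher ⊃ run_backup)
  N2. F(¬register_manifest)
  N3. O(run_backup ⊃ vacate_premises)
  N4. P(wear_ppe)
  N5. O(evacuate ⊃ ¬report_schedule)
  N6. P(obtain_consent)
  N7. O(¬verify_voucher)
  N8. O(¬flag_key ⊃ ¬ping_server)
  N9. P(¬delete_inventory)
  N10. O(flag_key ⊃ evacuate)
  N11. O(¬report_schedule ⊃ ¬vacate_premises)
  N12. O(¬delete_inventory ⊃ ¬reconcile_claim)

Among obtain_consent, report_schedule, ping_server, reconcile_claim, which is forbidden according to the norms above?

From premise 7 we have O(¬verify_voucher).
Applying K to premise 1 (O(¬verify_voucher ⊃ run_backup)) and O(¬verify_voucher) yields O(run_backup).
With premise 3, O(run_backup ⊃ vacate_premises), the K-axiom yields O(vacate_premises).
Premise 11, O(¬report_schedule ⊃ ¬vacate_premises), contraposes to O(vacate_premises ⊃ report_schedule); with O(vacate_premises) we get O(report_schedule).
The contrapositive of premise 5 (O(evacuate ⊃ ¬report_schedule)) is O(report_schedule ⊃ ¬evacuate), and O(report_schedule) is already established, so O(¬evacuate).
The contrapositive of premise 10 (O(flag_key ⊃ evacuate)) is O(¬evacuate ⊃ ¬flag_key), and O(¬evacuate) is already established, so O(¬flag_key).
From O(¬flag_key) and premise 8, O(¬flag_key ⊃ ¬ping_server), we obtain O(¬ping_server).
So O(¬ping_server) holds, i.e. ping_server is forbidden. None of the other listed options is forbidden under the premises.

ping_server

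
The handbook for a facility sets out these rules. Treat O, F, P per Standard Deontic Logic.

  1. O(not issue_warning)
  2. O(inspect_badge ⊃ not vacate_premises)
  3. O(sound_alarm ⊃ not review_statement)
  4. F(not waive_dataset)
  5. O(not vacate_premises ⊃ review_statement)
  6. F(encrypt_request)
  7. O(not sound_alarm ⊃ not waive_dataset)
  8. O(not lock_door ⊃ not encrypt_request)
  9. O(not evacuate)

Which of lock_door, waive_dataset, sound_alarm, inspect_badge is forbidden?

Premise 4, F(not waive_dataset), is equivalent to O(waive_dataset).
The contrapositive of premise 7 (O(not sound_alarm ⊃ not waive_dataset)) is O(waive_dataset ⊃ sound_alarm), and O(waive_dataset) is already established, so O(sound_alarm).
From O(sound_alarm) and premise 3, O(sound_alarm ⊃ not review_statement), we obtain O(not review_statement).
Premise 5 is O(not vacate_premises ⊃ review_statement); contrapositively O(not review_statement ⊃ vacate_premises). Since O(not review_statement) holds, K gives O(vacate_premises).
Premise 2, O(inspect_badge ⊃ not vacate_premises), contraposes to O(vacate_premises ⊃ not inspect_badge); with O(vacate_premises) we get O(not inspect_badge).
So O(not inspect_badge) holds, i.e. inspect_badge is forbidden. None of the other listed options is forbidden under the premises.

inspect_badge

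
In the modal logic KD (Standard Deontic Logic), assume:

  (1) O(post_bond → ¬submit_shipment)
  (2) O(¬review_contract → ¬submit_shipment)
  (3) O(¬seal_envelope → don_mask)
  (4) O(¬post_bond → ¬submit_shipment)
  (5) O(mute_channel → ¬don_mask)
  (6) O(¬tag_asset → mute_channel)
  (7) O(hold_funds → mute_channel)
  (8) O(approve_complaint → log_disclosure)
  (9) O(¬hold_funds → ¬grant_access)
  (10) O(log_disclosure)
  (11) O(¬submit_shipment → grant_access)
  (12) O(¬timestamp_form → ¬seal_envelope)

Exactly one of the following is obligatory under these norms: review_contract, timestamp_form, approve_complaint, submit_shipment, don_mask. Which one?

timestamp_form

Premises 1 and 4 are O(post_bond → ¬submit_shipment) and O(¬post_bond → ¬submit_shipment); every ideal world satisfies post_bond or ¬post_bond, so in either case ¬submit_shipment holds — hence O(¬submit_shipment).
Applying K to premise 11 (O(¬submit_shipment → grant_access)) and O(¬submit_shipment) yields O(grant_access).
Premise 9, O(¬hold_funds → ¬grant_access), contraposes to O(grant_access → hold_funds); with O(grant_access) we get O(hold_funds).
From O(hold_funds) and premise 7, O(hold_funds → mute_channel), we obtain O(mute_channel).
From O(mute_channel) and premise 5, O(mute_channel → ¬don_mask), we obtain O(¬don_mask).
Premise 3, O(¬seal_envelope → don_mask), contraposes to O(¬don_mask → seal_envelope); with O(¬don_mask) we get O(seal_envelope).
Premise 12 is O(¬timestamp_form → ¬seal_envelope); contrapositively O(seal_envelope → timestamp_form). Since O(seal_envelope) holds, K gives O(timestamp_form).
So O(timestamp_form) holds — timestamp_form is obligatory. None of the other listed options is made obligatory by any chain of premises.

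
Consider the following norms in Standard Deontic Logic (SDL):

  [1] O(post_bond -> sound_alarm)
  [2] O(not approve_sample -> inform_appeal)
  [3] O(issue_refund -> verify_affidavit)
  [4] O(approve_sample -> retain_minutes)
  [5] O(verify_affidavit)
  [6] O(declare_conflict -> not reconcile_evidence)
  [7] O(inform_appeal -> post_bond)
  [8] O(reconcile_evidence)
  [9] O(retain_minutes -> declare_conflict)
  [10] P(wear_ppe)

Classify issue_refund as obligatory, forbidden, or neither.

Neither

Premise 3 is O(issue_refund -> verify_affidavit); even if O(verify_affidavit) held, inferring O(issue_refund) would be affirming the consequent — invalid.
No premise or chain of K-axiom applications forces O(issue_refund), and none forces O(not issue_refund). So issue_refund is neither obligatory nor forbidden under these norms.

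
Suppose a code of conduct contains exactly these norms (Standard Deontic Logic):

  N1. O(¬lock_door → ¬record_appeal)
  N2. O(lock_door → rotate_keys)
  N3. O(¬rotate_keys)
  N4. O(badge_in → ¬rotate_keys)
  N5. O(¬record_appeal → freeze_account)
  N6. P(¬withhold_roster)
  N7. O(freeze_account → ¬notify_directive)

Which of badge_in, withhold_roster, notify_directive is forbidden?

notify_directive

From premise 3 we have O(¬rotate_keys).
The contrapositive of premise 2 (O(lock_door → rotate_keys)) is O(¬rotate_keys → ¬lock_door), and O(¬rotate_keys) is already established, so O(¬lock_door).
With premise 1, O(¬lock_door → ¬record_appeal), the K-axiom yields O(¬record_appeal).
With premise 5, O(¬record_appeal → freeze_account), the K-axiom yields O(freeze_account).
Applying K to premise 7 (O(freeze_account → ¬notify_directive)) and O(freeze_account) yields O(¬notify_directive).
So O(¬notify_directive) holds, i.e. notify_directive is forbidden. None of the other listed options is forbidden under the premises.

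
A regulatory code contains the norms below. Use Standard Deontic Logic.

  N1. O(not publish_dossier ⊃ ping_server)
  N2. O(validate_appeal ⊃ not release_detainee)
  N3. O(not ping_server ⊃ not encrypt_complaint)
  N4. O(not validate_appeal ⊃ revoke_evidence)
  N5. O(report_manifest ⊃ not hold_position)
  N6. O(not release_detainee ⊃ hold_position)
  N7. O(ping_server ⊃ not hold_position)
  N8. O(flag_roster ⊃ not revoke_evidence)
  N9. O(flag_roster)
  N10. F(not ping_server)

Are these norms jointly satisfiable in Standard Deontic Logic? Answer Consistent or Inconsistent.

Inconsistent

Premise 10 is F(not ping_server), i.e. O(ping_server).
With premise 7, O(ping_server ⊃ not hold_position), the K-axiom yields O(not hold_position).
The contrapositive of premise 6 (O(not release_detainee ⊃ hold_position)) is O(not hold_position ⊃ release_detainee), and O(not hold_position) is already established, so O(release_detainee).
The contrapositive of premise 2 (O(validate_appeal ⊃ not release_detainee)) is O(release_detainee ⊃ not validate_appeal), and O(release_detainee) is already established, so O(not validate_appeal).
With premise 4, O(not validate_appeal ⊃ revoke_evidence), the K-axiom yields O(revoke_evidence).
The contrapositive of premise 8 (O(flag_roster ⊃ not revoke_evidence)) is O(revoke_evidence ⊃ not flag_roster), and O(revoke_evidence) is already established, so O(not flag_roster).
But premise 9 directly asserts O(flag_roster).
We now have both O(not flag_roster) and O(flag_roster) — flag_roster is simultaneously obligatory and forbidden, violating the D-axiom.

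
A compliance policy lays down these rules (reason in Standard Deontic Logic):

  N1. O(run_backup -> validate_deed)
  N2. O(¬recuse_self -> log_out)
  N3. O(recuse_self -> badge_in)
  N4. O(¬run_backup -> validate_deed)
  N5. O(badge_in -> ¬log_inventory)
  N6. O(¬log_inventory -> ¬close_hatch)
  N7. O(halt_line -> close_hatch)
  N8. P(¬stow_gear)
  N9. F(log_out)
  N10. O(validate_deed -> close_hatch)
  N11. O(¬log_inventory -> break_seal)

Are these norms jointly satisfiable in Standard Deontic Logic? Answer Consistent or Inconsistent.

Premises 4 and 1 cover both cases: O(¬run_backup -> validate_deed) and O(run_backup -> validate_deed). Since ¬run_backup ∨ run_backup is a tautology, O(validate_deed) follows.
From O(validate_deed) and premise 10, O(validate_deed -> close_hatch), we obtain O(close_hatch).
Premise 6 is O(¬log_inventory -> ¬close_hatch); contrapositively O(close_hatch -> log_inventory). Since O(close_hatch) holds, K gives O(log_inventory).
The contrapositive of premise 5 (O(badge_in -> ¬log_inventory)) is O(log_inventory -> ¬badge_in), and O(log_inventory) is already established, so O(¬badge_in).
The contrapositive of premise 3 (O(recuse_self -> badge_in)) is O(¬badge_in -> ¬recuse_self), and O(¬badge_in) is already established, so O(¬recuse_self).
With premise 2, O(¬recuse_self -> log_out), the K-axiom yields O(log_out).
But premise 9, F(log_out), means O(¬log_out).
We now have both O(log_out) and O(¬log_out) — log_out is simultaneously obligatory and forbidden, violating the D-axiom.

Inconsistent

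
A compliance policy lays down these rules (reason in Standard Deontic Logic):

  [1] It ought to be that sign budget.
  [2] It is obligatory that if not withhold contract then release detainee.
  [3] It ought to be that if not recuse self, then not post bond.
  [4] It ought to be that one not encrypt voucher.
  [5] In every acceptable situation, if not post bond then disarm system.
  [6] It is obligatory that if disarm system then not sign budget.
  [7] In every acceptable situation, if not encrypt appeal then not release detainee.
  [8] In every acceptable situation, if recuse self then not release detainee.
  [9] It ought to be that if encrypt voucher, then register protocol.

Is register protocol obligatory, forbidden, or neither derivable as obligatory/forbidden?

Neither

Premise 9 is O(encrypt_voucher → register_protocol), but O(encrypt_voucher) is not derivable from the premises, so it does not yield O(register_protocol).
No premise or chain of K-axiom applications forces O(register_protocol), and none forces O(¬register_protocol). So register_protocol is neither obligatory nor forbidden under these norms.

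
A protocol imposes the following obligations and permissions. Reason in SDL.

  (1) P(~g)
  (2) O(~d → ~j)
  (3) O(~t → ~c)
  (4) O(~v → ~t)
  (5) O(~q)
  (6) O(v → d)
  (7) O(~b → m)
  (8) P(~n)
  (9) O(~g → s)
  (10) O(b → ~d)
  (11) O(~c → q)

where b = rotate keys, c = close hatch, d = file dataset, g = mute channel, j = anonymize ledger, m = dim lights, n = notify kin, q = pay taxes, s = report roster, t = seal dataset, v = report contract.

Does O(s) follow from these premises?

No

Premise 9 is O(~g → s), but O(~g) is not derivable from the premises (the permission P(~g) asserts only ~O(g), not O(~g)), so it does not yield O(s).
No other premise forces O(s). An ideal world satisfying every premise can still have s false, so O(s) is not derivable.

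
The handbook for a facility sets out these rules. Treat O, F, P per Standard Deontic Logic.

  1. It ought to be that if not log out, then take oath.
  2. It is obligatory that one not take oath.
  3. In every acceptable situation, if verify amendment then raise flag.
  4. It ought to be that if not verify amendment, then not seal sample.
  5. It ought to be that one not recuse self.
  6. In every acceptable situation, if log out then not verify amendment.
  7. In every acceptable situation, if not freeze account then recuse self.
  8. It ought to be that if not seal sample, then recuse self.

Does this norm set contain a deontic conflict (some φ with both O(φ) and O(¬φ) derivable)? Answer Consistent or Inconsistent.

Premise 2 gives O(¬take_oath).
Premise 1, O(¬log_out → take_oath), contraposes to O(¬take_oath → log_out); with O(¬take_oath) we get O(log_out).
Applying K to premise 6 (O(log_out → ¬verify_amendment)) and O(log_out) yields O(¬verify_amendment).
With premise 4, O(¬verify_amendment → ¬seal_sample), the K-axiom yields O(¬seal_sample).
From O(¬seal_sample) and premise 8, O(¬seal_sample → recuse_self), we obtain O(recuse_self).
But premise 5 directly asserts O(¬recuse_self).
We now have both O(recuse_self) and O(¬recuse_self) — recuse_self is simultaneously obligatory and forbidden, violating the D-axiom.

Inconsistent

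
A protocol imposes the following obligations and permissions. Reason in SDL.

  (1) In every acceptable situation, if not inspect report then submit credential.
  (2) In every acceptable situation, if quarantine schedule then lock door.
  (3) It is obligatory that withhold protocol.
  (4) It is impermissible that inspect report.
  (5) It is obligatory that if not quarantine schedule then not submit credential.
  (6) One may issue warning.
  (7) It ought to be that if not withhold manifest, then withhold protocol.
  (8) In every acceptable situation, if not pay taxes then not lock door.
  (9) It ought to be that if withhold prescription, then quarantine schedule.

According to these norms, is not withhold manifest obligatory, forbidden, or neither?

Premise 7 is O(¬withhold_manifest → withhold_protocol); even if O(withhold_protocol) held, inferring O(¬withhold_manifest) would be affirming the consequent — invalid.
No premise or chain of K-axiom applications forces O(¬withhold_manifest), and none forces O(withhold_manifest). So ¬withhold_manifest is neither obligatory nor forbidden under these norms.

Neither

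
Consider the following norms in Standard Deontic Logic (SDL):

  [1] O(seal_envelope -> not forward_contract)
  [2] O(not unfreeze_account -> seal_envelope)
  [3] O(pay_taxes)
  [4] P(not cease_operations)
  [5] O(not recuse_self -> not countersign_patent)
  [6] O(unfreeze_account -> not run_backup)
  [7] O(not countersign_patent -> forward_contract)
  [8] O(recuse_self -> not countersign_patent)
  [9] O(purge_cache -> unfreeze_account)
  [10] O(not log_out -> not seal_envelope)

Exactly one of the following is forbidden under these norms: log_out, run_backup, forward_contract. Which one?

Premises 8 and 5 cover both cases: O(recuse_self -> not countersign_patent) and O(not recuse_self -> not countersign_patent). Since recuse_self ∨ not recuse_self is a tautology, O(not countersign_patent) follows.
With premise 7, O(not countersign_patent -> forward_contract), the K-axiom yields O(forward_contract).
Premise 1, O(seal_envelope -> not forward_contract), contraposes to O(forward_contract -> not seal_envelope); with O(forward_contract) we get O(not seal_envelope).
The contrapositive of premise 2 (O(not unfreeze_account -> seal_envelope)) is O(not seal_envelope -> unfreeze_account), and O(not seal_envelope) is already established, so O(unfreeze_account).
From O(unfreeze_account) and premise 6, O(unfreeze_account -> not run_backup), we obtain O(not run_backup).
So O(not run_backup) holds, i.e. run_backup is forbidden. None of the other listed options is forbidden under the premises.

run_backup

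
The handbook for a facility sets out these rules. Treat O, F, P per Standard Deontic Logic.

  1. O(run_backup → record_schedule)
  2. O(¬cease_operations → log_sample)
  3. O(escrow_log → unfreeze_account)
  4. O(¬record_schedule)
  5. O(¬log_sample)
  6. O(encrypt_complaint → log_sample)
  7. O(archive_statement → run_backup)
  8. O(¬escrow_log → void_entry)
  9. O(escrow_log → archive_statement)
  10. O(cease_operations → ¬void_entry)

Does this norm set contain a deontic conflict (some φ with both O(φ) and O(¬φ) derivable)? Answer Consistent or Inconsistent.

From premise 4 we have O(¬record_schedule).
The contrapositive of premise 1 (O(run_backup → record_schedule)) is O(¬record_schedule → ¬run_backup), and O(¬record_schedule) is already established, so O(¬run_backup).
Premise 7 is O(archive_statement → run_backup); contrapositively O(¬run_backup → ¬archive_statement). Since O(¬run_backup) holds, K gives O(¬archive_statement).
Premise 9, O(escrow_log → archive_statement), contraposes to O(¬archive_statement → ¬escrow_log); with O(¬archive_statement) we get O(¬escrow_log).
With premise 8, O(¬escrow_log → void_entry), the K-axiom yields O(void_entry).
Premise 10 is O(cease_operations → ¬void_entry); contrapositively O(void_entry → ¬cease_operations). Since O(void_entry) holds, K gives O(¬cease_operations).
From O(¬cease_operations) and premise 2, O(¬cease_operations → log_sample), we obtain O(log_sample).
However, premise 5 gives O(¬log_sample).
We now have both O(log_sample) and O(¬log_sample) — log_sample is simultaneously obligatory and forbidden, violating the D-axiom.

Inconsistent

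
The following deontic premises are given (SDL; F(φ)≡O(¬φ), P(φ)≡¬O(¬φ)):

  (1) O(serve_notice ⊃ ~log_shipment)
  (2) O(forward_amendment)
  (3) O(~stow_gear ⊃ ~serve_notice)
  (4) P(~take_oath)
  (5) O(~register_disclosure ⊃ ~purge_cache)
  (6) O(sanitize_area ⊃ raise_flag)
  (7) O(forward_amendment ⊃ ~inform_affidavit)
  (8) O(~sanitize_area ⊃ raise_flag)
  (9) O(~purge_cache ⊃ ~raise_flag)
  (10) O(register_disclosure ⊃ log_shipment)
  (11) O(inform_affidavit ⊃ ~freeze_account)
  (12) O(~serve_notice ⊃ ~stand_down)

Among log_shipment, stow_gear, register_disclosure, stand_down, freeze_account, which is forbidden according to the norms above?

Premises 6 and 8 cover both cases: O(sanitize_area ⊃ raise_flag) and O(~sanitize_area ⊃ raise_flag). Since sanitize_area ∨ ~sanitize_area is a tautology, O(raise_flag) follows.
Premise 9 is O(~purge_cache ⊃ ~raise_flag); contrapositively O(raise_flag ⊃ purge_cache). Since O(raise_flag) holds, K gives O(purge_cache).
Premise 5, O(~register_disclosure ⊃ ~purge_cache), contraposes to O(purge_cache ⊃ register_disclosure); with O(purge_cache) we get O(register_disclosure).
Premise 10 is O(register_disclosure ⊃ log_shipment); since O(register_disclosure), deontic closure gives O(log_shipment).
Premise 1, O(serve_notice ⊃ ~log_shipment), contraposes to O(log_shipment ⊃ ~serve_notice); with O(log_shipment) we get O(~serve_notice).
From O(~serve_notice) and premise 12, O(~serve_notice ⊃ ~stand_down), we obtain O(~stand_down).
So O(~stand_down) holds, i.e. stand_down is forbidden. None of the other listed options is forbidden under the premises.

stand_down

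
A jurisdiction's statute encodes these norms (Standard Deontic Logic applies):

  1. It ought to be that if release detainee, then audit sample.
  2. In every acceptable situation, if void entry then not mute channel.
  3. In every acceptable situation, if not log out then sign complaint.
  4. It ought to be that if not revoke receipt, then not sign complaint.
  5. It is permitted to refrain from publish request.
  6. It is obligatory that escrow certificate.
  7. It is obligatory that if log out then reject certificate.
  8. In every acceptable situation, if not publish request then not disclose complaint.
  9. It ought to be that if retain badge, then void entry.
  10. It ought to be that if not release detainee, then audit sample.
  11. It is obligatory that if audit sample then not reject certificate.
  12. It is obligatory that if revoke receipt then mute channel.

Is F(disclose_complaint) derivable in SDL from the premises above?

No

Premise 8 is O(¬publish_request → ¬disclose_complaint), but O(¬publish_request) is not derivable from the premises (the permission P(¬publish_request) asserts only ¬O(publish_request), not O(¬publish_request)), so it does not yield O(¬disclose_complaint).
No other premise forces O(¬disclose_complaint). An ideal world satisfying every premise can still have disclose_complaint true, so F(disclose_complaint) is not derivable.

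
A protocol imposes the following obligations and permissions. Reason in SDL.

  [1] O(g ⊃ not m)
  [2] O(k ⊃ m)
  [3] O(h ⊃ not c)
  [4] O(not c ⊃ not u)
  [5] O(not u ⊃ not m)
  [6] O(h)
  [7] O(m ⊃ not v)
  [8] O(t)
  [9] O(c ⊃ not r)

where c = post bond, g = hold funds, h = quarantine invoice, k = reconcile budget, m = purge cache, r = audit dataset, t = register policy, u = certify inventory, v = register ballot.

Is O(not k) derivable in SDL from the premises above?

Premise 6 gives O(h).
With premise 3, O(h ⊃ not c), the K-axiom yields O(not c).
Applying K to premise 4 (O(not c ⊃ not u)) and O(not c) yields O(not u).
Premise 5 is O(not u ⊃ not m); since O(not u), deontic closure gives O(not m).
Premise 2, O(k ⊃ m), contraposes to O(not m ⊃ not k); with O(not m) we get O(not k).
Premises 1, 7, 8, 9 do not contribute to this derivation.
So O(not k) follows.

Yes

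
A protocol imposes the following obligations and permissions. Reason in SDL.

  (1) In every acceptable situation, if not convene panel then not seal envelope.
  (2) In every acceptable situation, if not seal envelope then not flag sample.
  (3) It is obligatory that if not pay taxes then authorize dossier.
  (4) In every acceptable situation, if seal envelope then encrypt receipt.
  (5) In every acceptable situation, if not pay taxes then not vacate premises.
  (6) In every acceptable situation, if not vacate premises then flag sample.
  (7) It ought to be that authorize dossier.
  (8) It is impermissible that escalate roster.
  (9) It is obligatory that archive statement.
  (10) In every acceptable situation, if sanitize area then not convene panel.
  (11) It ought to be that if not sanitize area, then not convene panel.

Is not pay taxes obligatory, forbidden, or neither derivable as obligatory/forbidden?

Premises 11 and 10 cover both cases: O(¬sanitize_area → ¬convene_panel) and O(sanitize_area → ¬convene_panel). Since ¬sanitize_area ∨ sanitize_area is a tautology, O(¬convene_panel) follows.
With premise 1, O(¬convene_panel → ¬seal_envelope), the K-axiom yields O(¬seal_envelope).
From O(¬seal_envelope) and premise 2, O(¬seal_envelope → ¬flag_sample), we obtain O(¬flag_sample).
Premise 6 is O(¬vacate_premises → flag_sample); contrapositively O(¬flag_sample → vacate_premises). Since O(¬flag_sample) holds, K gives O(vacate_premises).
The contrapositive of premise 5 (O(¬pay_taxes → ¬vacate_premises)) is O(vacate_premises → pay_taxes), and O(vacate_premises) is already established, so O(pay_taxes).
Premises 3, 4, 7, 8, 9 do not contribute to this derivation.
Thus O(pay_taxes), which is F(¬pay_taxes): ¬pay_taxes is forbidden.

Forbidden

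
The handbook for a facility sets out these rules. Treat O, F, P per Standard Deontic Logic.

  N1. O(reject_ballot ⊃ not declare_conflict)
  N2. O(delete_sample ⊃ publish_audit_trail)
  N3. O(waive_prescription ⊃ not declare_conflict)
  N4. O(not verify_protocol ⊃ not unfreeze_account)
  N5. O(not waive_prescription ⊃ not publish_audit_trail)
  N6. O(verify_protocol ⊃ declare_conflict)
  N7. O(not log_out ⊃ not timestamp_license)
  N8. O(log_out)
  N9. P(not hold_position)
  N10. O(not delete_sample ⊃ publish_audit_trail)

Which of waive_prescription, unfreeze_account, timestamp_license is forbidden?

unfreeze_account

By case analysis on not delete_sample: premise 10 gives O(not delete_sample ⊃ publish_audit_trail) and premise 2 gives O(delete_sample ⊃ publish_audit_trail), so O(publish_audit_trail) either way.
Premise 5 is O(not waive_prescription ⊃ not publish_audit_trail); contrapositively O(publish_audit_trail ⊃ waive_prescription). Since O(publish_audit_trail) holds, K gives O(waive_prescription).
Premise 3 is O(waive_prescription ⊃ not declare_conflict); since O(waive_prescription), deontic closure gives O(not declare_conflict).
The contrapositive of premise 6 (O(verify_protocol ⊃ declare_conflict)) is O(not declare_conflict ⊃ not verify_protocol), and O(not declare_conflict) is already established, so O(not verify_protocol).
Applying K to premise 4 (O(not verify_protocol ⊃ not unfreeze_account)) and O(not verify_protocol) yields O(not unfreeze_account).
So O(not unfreeze_account) holds, i.e. unfreeze_account is forbidden. None of the other listed options is forbidden under the premises.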